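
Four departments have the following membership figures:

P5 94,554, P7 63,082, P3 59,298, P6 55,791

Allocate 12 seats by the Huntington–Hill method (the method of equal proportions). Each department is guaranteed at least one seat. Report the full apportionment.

With divisor 23492: modified quotas P5 4.025, P7 2.685, P3 2.524, P6 2.375.
Geometric-mean thresholds: P5 √(4·5)=4.472, P7 √(2·3)=2.449, P3 √(2·3)=2.449, P6 √(2·3)=2.449.
Each quota rounded against its threshold gives P5 4, P7 3, P3 3, P6 2 (total 12).

P5=4; P7=3; P3=3; P6=2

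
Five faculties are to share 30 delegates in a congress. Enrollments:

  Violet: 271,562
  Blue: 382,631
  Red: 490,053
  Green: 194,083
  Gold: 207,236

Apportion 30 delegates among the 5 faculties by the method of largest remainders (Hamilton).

Violet=5; Blue=7; Red=10; Green=4; Gold=4

Total 1545565; standard divisor 1545565/30 ≈ 51518.833.
Standard quotas: Violet 5.2711, Blue 7.4270, Red 9.5121, Green 3.7672, Gold 4.0225.
Lower quotas: Violet 5, Blue 7, Red 9, Green 3, Gold 4 (sum 28, leaving 2 seats).
Remainders in descending order: Green 0.7672, Red 0.5121, Blue 0.4270, Violet 0.2711, Gold 0.0225.
Largest remainders: Green, Red receive the extra seats.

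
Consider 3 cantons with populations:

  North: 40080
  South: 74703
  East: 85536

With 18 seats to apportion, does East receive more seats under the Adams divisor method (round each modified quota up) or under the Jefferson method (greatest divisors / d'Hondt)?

Adams: North 4, South 7, East 7.
Jefferson: North 3, South 7, East 8.
East gets 7 under Adams and 8 under Jefferson.

Jefferson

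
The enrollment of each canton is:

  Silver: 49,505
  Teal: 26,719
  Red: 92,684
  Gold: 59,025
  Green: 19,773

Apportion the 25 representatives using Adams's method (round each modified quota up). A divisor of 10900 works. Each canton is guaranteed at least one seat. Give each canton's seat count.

Silver=5, Teal=3, Red=9, Gold=6, Green=2

With modified divisor 10900: modified quotas Silver 4.542, Teal 2.451, Red 8.503, Gold 5.415, Green 1.814.
Rounding up: Silver 5, Teal 3, Red 9, Gold 6, Green 2 (total 25).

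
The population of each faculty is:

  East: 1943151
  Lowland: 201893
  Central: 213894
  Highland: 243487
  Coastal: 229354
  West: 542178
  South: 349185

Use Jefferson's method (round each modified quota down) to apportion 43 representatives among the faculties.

East 24, Lowland 2, Central 2, Highland 3, Coastal 2, West 6, South 4

Standard divisor 3723142/43 ≈ 86584.698; standard quotas: East 22.442, Lowland 2.332, Central 2.470, Highland 2.812, Coastal 2.649, West 6.262, South 4.033.
Rounding down gives 22, 2, 2, 2, 2, 6, 4 = 40 seats, so the divisor must be adjusted.
With modified divisor 79300: modified quotas East 24.504, Lowland 2.546, Central 2.697, Highland 3.070, Coastal 2.892, West 6.837, South 4.403.
Rounding down: East 24, Lowland 2, Central 2, Highland 3, Coastal 2, West 6, South 4 (total 43).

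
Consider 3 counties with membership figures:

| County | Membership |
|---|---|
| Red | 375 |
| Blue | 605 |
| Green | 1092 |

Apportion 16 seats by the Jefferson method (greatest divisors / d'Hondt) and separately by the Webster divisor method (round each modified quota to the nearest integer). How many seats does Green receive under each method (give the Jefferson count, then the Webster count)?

Jefferson: Red 3, Blue 4, Green 9.
Webster: Red 3, Blue 5, Green 8.
Green gets 9 under Jefferson and 8 under Webster.

9 and 8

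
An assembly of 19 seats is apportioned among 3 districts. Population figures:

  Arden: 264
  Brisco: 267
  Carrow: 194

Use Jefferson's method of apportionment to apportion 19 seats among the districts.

Standard divisor 725/19 ≈ 38.158; standard quotas: Arden 6.919, Brisco 6.997, Carrow 5.084.
Rounding down gives 6, 6, 5 = 17 seats, so the divisor must be adjusted.
With modified divisor 36: modified quotas Arden 7.333, Brisco 7.417, Carrow 5.389.
Rounding down: Arden 7, Brisco 7, Carrow 5 (total 19).

Arden: 7, Brisco: 7, Carrow: 5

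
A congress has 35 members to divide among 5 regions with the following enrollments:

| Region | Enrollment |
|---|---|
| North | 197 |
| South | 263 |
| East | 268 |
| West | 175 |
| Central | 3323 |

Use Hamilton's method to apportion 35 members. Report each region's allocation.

North 2; South 2; East 2; West 1; Central 28

Total 4226; standard divisor 4226/35 ≈ 120.743.
Standard quotas: North 1.632, South 2.178, East 2.220, West 1.449, Central 27.521.
Lower quotas: North 1, South 2, East 2, West 1, Central 27 (sum 33, leaving 2 seats).
Remainders in descending order: North 0.632, Central 0.521, West 0.449, East 0.220, South 0.178.
Largest remainders: North, Central receive the extra seats.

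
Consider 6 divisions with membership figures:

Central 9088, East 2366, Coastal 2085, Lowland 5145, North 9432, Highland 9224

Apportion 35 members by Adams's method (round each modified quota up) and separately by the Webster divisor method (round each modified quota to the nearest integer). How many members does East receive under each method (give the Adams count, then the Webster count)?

Adams: Central 8, East 3, Coastal 2, Lowland 5, North 9, Highland 8.
Webster: Central 8, East 2, Coastal 2, Lowland 5, North 9, Highland 9.
East gets 3 under Adams and 2 under Webster.

3 and 2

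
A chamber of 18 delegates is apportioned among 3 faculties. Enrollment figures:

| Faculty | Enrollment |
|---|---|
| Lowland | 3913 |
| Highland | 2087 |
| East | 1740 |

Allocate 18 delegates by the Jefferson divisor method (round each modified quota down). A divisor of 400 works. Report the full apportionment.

With modified divisor 400: modified quotas Lowland 9.783, Highland 5.218, East 4.350.
Rounding down: Lowland 9, Highland 5, East 4 (total 18).

Lowland 9; Highland 5; East 4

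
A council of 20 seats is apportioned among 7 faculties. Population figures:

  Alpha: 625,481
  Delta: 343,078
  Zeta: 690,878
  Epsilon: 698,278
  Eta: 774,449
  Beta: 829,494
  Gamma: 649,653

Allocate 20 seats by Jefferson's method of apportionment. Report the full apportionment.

Alpha: 3; Delta: 1; Zeta: 3; Epsilon: 3; Eta: 3; Beta: 4; Gamma: 3

Standard divisor 4611311/20 ≈ 230565.55; standard quotas: Alpha 2.713, Delta 1.488, Zeta 2.996, Epsilon 3.029, Eta 3.359, Beta 3.598, Gamma 2.818.
Rounding down gives 2, 1, 2, 3, 3, 3, 2 = 16 seats, so the divisor must be adjusted.
With modified divisor 200500: modified quotas Alpha 3.120, Delta 1.711, Zeta 3.446, Epsilon 3.483, Eta 3.863, Beta 4.137, Gamma 3.240.
Rounding down: Alpha 3, Delta 1, Zeta 3, Epsilon 3, Eta 3, Beta 4, Gamma 3 (total 20).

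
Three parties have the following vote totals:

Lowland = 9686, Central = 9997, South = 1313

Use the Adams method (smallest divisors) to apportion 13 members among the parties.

Lowland=6, Central=6, South=1

Standard divisor 20996/13 ≈ 1615.077; standard quotas: Lowland 5.997, Central 6.190, South 0.813.
Rounding up gives 6, 7, 1 = 14 seats, so the divisor must be adjusted.
With modified divisor 1800: modified quotas Lowland 5.381, Central 5.554, South 0.729.
Rounding up: Lowland 6, Central 6, South 1 (total 13).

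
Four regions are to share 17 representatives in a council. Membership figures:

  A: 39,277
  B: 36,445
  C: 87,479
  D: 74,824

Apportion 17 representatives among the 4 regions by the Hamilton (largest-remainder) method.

A 3, B 3, C 6, D 5

Total 238025; standard divisor 238025/17 ≈ 14001.471.
Standard quotas: A 2.8052, B 2.6029, C 6.2478, D 5.3440.
Lower quotas: A 2, B 2, C 6, D 5 (sum 15, leaving 2 seats).
Remainders in descending order: A 0.8052, B 0.6029, D 0.3440, C 0.2478.
The surplus seats go to A, B.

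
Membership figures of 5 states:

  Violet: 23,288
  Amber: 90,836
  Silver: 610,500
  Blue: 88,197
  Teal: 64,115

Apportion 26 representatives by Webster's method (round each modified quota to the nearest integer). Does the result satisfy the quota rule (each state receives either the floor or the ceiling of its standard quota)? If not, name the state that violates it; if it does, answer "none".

Silver

Standard quotas: Violet 0.690, Amber 2.693, Silver 18.101, Blue 2.615, Teal 1.901.
Webster allocation: Violet 1, Amber 3, Silver 17, Blue 3, Teal 2.
Silver has quota 18.101 (lower 18, upper 19) but receives 17 — outside the quota interval.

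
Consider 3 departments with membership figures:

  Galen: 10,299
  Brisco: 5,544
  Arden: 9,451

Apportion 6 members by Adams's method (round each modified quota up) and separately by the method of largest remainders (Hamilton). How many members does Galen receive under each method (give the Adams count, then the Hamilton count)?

Adams: Galen 2, Brisco 2, Arden 2.
Hamilton: Galen 3, Brisco 1, Arden 2.
Galen gets 2 under Adams and 3 under Hamilton.

2 and 3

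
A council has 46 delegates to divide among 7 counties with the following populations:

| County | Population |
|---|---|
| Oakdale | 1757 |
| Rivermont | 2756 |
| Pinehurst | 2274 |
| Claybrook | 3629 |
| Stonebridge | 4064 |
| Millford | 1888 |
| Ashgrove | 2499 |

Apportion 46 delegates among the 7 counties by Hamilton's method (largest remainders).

The standard divisor is 18867/46 ≈ 410.152.
Standard quotas: Oakdale 4.284, Rivermont 6.719, Pinehurst 5.544, Claybrook 8.848, Stonebridge 9.909, Millford 4.603, Ashgrove 6.093.
Lower quotas: Oakdale 4, Rivermont 6, Pinehurst 5, Claybrook 8, Stonebridge 9, Millford 4, Ashgrove 6 (sum 42, leaving 4 seats).
Remainders in descending order: Stonebridge 0.909, Claybrook 0.848, Rivermont 0.719, Millford 0.603, Pinehurst 0.544, Oakdale 0.284, Ashgrove 0.093.
The surplus seats go to Stonebridge, Claybrook, Rivermont, Millford.

Oakdale 4, Rivermont 7, Pinehurst 5, Claybrook 9, Stonebridge 10, Millford 5, Ashgrove 6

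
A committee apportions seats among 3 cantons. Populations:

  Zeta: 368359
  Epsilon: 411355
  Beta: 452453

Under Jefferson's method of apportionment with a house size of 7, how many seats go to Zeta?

Standard divisor 1232167/7 ≈ 176023.857; standard quotas: Zeta 2.093, Epsilon 2.337, Beta 2.570.
Rounding down gives 2, 2, 2 = 6 seats, so the divisor must be adjusted.
With modified divisor 144000: modified quotas Zeta 2.558, Epsilon 2.857, Beta 3.142.
Rounding down: Zeta 2, Epsilon 2, Beta 3 (total 7).
Zeta receives 2.

2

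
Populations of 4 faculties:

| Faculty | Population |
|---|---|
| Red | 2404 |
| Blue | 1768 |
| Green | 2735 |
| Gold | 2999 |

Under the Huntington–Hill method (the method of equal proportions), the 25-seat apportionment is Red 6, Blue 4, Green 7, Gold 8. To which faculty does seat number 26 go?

Priority for the next seat is population ÷ (√(s·(s+1))).
Priorities: Red 370.945, Blue 395.337, Green 365.480, Gold 353.436.
Highest priority: Blue.

Blue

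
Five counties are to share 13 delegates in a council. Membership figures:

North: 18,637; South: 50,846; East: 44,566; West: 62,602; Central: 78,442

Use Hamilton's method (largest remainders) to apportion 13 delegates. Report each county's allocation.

North=1, South=3, East=2, West=3, Central=4

The standard divisor is 255093/13 ≈ 19622.538.
Standard quotas: North 0.9498, South 2.5912, East 2.2712, West 3.1903, Central 3.9975.
Lower quotas: North 0, South 2, East 2, West 3, Central 3 (sum 10, leaving 3 seats).
Remainders in descending order: Central 0.9975, North 0.9498, South 0.5912, East 0.2712, West 0.1903.
Largest remainders: Central, North, South receive the extra seats.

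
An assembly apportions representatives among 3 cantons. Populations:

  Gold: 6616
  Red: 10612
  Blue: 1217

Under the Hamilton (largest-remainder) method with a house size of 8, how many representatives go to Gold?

3

Standard divisor: 18445 ÷ 8 ≈ 2305.625.
Standard quotas: Gold 2.8695, Red 4.6027, Blue 0.5278.
Lower quotas: Gold 2, Red 4, Blue 0 (sum 6, leaving 2 seats).
Remainders in descending order: Gold 0.8695, Red 0.6027, Blue 0.5278.
The surplus seats go to Gold, Red.
Gold receives 3.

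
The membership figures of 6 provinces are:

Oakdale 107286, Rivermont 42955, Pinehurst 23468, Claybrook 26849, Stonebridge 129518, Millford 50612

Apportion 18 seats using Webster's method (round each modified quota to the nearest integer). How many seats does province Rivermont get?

Standard divisor 380688/18 ≈ 21149.333; standard quotas: Oakdale 5.073, Rivermont 2.031, Pinehurst 1.110, Claybrook 1.269, Stonebridge 6.124, Millford 2.393.
Rounding to the nearest integer gives 5, 2, 1, 1, 6, 2 = 17 seats, so the divisor must be adjusted.
With modified divisor 20021.5: modified quotas Oakdale 5.359, Rivermont 2.145, Pinehurst 1.172, Claybrook 1.341, Stonebridge 6.469, Millford 2.528.
Rounding to the nearest integer: Oakdale 5, Rivermont 2, Pinehurst 1, Claybrook 1, Stonebridge 6, Millford 3 (total 18).
Rivermont receives 2.

2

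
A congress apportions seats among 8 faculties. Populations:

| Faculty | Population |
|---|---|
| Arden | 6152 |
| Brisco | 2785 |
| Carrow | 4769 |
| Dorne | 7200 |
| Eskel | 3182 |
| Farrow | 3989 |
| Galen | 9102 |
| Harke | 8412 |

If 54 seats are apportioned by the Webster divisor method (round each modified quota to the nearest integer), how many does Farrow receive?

5

Standard divisor 45591/54 ≈ 844.278; standard quotas: Arden 7.287, Brisco 3.299, Carrow 5.649, Dorne 8.528, Eskel 3.769, Farrow 4.725, Galen 10.781, Harke 9.964.
Rounding to the nearest integer gives 7, 3, 6, 9, 4, 5, 11, 10 = 55 seats, so the divisor must be adjusted.
With modified divisor 860: modified quotas Arden 7.153, Brisco 3.238, Carrow 5.545, Dorne 8.372, Eskel 3.700, Farrow 4.638, Galen 10.584, Harke 9.781.
Rounding to the nearest integer: Arden 7, Brisco 3, Carrow 6, Dorne 8, Eskel 4, Farrow 5, Galen 11, Harke 10 (total 54).
Farrow receives 5.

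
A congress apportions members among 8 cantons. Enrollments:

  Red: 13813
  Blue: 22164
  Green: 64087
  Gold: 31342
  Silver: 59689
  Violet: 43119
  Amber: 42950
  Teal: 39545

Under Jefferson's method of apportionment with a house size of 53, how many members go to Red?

Standard divisor 316709/53 ≈ 5975.642; standard quotas: Red 2.312, Blue 3.709, Green 10.725, Gold 5.245, Silver 9.989, Violet 7.216, Amber 7.188, Teal 6.618.
Rounding down gives 2, 3, 10, 5, 9, 7, 7, 6 = 49 seats, so the divisor must be adjusted.
With modified divisor 5500: modified quotas Red 2.511, Blue 4.030, Green 11.652, Gold 5.699, Silver 10.853, Violet 7.840, Amber 7.809, Teal 7.190.
Rounding down: Red 2, Blue 4, Green 11, Gold 5, Silver 10, Violet 7, Amber 7, Teal 7 (total 53).
Red receives 2.

2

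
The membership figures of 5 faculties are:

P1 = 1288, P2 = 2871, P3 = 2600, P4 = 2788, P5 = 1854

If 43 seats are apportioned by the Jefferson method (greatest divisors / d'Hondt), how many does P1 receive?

5

Standard divisor 11401/43 ≈ 265.14; standard quotas: P1 4.858, P2 10.828, P3 9.806, P4 10.515, P5 6.993.
Rounding down gives 4, 10, 9, 10, 6 = 39 seats, so the divisor must be adjusted.
With modified divisor 256: modified quotas P1 5.031, P2 11.215, P3 10.156, P4 10.891, P5 7.242.
Rounding down: P1 5, P2 11, P3 10, P4 10, P5 7 (total 43).
P1 receives 5.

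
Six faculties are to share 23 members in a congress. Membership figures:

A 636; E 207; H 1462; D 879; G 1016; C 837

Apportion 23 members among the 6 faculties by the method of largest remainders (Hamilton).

A 3, E 1, H 7, D 4, G 4, C 4

The standard divisor is 5037/23 = 219.
Standard quotas: A 2.904, E 0.945, H 6.676, D 4.014, G 4.639, C 3.822.
Lower quotas: A 2, E 0, H 6, D 4, G 4, C 3 (sum 19, leaving 4 seats).
Remainders in descending order: E 0.945, A 0.904, C 0.822, H 0.676, G 0.639, D 0.014.
The surplus seats go to E, A, C, H.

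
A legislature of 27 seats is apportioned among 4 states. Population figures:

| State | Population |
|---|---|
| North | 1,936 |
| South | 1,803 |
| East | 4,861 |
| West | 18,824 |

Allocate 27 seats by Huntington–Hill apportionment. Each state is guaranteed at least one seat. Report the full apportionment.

North 2, South 2, East 5, West 18

With divisor 1047: modified quotas North 1.849, South 1.722, East 4.643, West 17.979.
Geometric-mean thresholds: North √(1·2)=1.414, South √(1·2)=1.414, East √(4·5)=4.472, West √(17·18)=17.493.
Each quota rounded against its threshold gives North 2, South 2, East 5, West 18 (total 27).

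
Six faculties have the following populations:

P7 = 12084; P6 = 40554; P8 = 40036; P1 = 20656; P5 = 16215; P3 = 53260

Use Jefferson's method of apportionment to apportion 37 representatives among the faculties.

P7=2, P6=9, P8=8, P1=4, P5=3, P3=11

Standard divisor 182805/37 ≈ 4940.676; standard quotas: P7 2.446, P6 8.208, P8 8.103, P1 4.181, P5 3.282, P3 10.780.
Rounding down gives 2, 8, 8, 4, 3, 10 = 35 seats, so the divisor must be adjusted.
With modified divisor 4480: modified quotas P7 2.697, P6 9.052, P8 8.937, P1 4.611, P5 3.619, P3 11.888.
Rounding down: P7 2, P6 9, P8 8, P1 4, P5 3, P3 11 (total 37).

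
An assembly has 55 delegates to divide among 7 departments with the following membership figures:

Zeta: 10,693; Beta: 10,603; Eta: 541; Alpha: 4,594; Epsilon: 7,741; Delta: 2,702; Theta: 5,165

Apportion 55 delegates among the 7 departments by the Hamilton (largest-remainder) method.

Total 42039; standard divisor 42039/55 ≈ 764.345.
Standard quotas: Zeta 13.9897, Beta 13.8720, Eta 0.7078, Alpha 6.0104, Epsilon 10.1276, Delta 3.5351, Theta 6.7574.
Lower quotas: Zeta 13, Beta 13, Eta 0, Alpha 6, Epsilon 10, Delta 3, Theta 6 (sum 51, leaving 4 seats).
Remainders in descending order: Zeta 0.9897, Beta 0.8720, Theta 0.7574, Eta 0.7078, Delta 0.5351, Epsilon 0.1276, Alpha 0.0104.
Largest remainders: Zeta, Beta, Theta, Eta receive the extra seats.

Zeta=14; Beta=14; Eta=1; Alpha=6; Epsilon=10; Delta=3; Theta=7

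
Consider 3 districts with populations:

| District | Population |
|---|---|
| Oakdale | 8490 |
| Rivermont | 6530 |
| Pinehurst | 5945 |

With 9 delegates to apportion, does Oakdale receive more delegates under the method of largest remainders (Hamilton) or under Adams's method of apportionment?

Hamilton

Hamilton: Oakdale 4, Rivermont 3, Pinehurst 2.
Adams: Oakdale 3, Rivermont 3, Pinehurst 3.
Oakdale gets 4 under Hamilton and 3 under Adams.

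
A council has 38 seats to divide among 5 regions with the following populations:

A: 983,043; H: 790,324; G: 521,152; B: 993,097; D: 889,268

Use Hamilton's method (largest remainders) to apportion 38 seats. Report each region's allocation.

A=9; H=7; G=5; B=9; D=8

Standard divisor: 4176884 ÷ 38 = 109918.
Standard quotas: A 8.9434, H 7.1901, G 4.7413, B 9.0349, D 8.0903.
Lower quotas: A 8, H 7, G 4, B 9, D 8 (sum 36, leaving 2 seats).
Remainders in descending order: A 0.9434, G 0.7413, H 0.1901, D 0.0903, B 0.0349.
Largest remainders: A, G receive the extra seats.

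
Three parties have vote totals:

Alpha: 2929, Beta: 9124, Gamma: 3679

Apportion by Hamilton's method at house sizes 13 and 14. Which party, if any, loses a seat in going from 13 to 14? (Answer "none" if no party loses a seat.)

At 13 seats: Alpha 2, Beta 8, Gamma 3.
At 14 seats: Alpha 3, Beta 8, Gamma 3.
No party's allocation decreased.

none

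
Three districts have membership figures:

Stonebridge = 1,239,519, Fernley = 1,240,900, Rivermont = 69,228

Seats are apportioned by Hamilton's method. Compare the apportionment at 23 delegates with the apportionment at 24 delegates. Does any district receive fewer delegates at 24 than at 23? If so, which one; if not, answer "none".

At 23 seats: Stonebridge 11, Fernley 11, Rivermont 1.
At 24 seats: Stonebridge 12, Fernley 12, Rivermont 0.
Rivermont drops from 1 to 0.

Rivermont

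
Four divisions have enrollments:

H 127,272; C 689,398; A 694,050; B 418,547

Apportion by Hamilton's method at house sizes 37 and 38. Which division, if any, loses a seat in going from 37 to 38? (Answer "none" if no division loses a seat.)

At 37 seats: H 3, C 13, A 13, B 8.
At 38 seats: H 2, C 14, A 14, B 8.
H drops from 3 to 2.

H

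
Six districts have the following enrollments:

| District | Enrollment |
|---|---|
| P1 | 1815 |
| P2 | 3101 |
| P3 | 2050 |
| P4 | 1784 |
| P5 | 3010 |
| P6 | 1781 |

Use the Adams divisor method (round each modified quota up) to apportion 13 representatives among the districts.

P1 2; P2 3; P3 2; P4 2; P5 2; P6 2

Standard divisor 13541/13 ≈ 1041.615; standard quotas: P1 1.742, P2 2.977, P3 1.968, P4 1.713, P5 2.890, P6 1.710.
Rounding up gives 2, 3, 2, 2, 3, 2 = 14 seats, so the divisor must be adjusted.
With modified divisor 1530: modified quotas P1 1.186, P2 2.027, P3 1.340, P4 1.166, P5 1.967, P6 1.164.
Rounding up: P1 2, P2 3, P3 2, P4 2, P5 2, P6 2 (total 13).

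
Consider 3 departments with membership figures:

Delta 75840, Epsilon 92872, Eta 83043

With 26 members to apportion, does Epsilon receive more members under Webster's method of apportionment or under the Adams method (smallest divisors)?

Webster: Delta 8, Epsilon 10, Eta 8.
Adams: Delta 8, Epsilon 9, Eta 9.
Epsilon gets 10 under Webster and 9 under Adams.

Webster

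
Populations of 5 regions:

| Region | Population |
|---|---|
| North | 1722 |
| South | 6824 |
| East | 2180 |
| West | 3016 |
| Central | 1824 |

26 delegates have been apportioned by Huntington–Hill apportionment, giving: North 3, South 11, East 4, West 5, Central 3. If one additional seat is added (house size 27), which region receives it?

South

Priority for the next seat is population ÷ (√(s·(s+1))).
Priorities: North 497.099, South 593.953, East 487.463, West 550.644, Central 526.543.
Highest priority: South.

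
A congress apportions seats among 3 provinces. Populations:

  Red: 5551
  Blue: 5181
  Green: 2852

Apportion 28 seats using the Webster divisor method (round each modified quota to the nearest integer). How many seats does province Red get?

11

Standard divisor 13584/28 ≈ 485.143; standard quotas: Red 11.442, Blue 10.679, Green 5.879.
Rounding to the nearest integer gives Red 11, Blue 11, Green 6 — total 28, matching the house size, so no adjustment is needed.
Red receives 11.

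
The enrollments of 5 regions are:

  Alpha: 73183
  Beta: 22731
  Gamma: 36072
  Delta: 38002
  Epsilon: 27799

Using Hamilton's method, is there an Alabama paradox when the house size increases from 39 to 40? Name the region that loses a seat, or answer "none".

At 39 seats: Alpha 14, Beta 5, Gamma 7, Delta 8, Epsilon 5.
At 40 seats: Alpha 15, Beta 4, Gamma 7, Delta 8, Epsilon 6.
Beta drops from 5 to 4.

Beta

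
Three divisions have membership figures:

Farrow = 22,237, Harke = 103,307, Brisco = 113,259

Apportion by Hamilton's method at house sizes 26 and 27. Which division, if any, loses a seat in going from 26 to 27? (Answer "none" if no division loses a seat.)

Farrow

At 26 seats: Farrow 3, Harke 11, Brisco 12.
At 27 seats: Farrow 2, Harke 12, Brisco 13.
Farrow drops from 3 to 2.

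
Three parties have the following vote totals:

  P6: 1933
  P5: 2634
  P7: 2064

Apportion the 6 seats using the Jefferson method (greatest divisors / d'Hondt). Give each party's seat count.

Standard divisor 6631/6 ≈ 1105.167; standard quotas: P6 1.749, P5 2.383, P7 1.868.
Rounding down gives 1, 2, 1 = 4 seats, so the divisor must be adjusted.
With modified divisor 900: modified quotas P6 2.148, P5 2.927, P7 2.293.
Rounding down: P6 2, P5 2, P7 2 (total 6).

P6=2, P5=2, P7=2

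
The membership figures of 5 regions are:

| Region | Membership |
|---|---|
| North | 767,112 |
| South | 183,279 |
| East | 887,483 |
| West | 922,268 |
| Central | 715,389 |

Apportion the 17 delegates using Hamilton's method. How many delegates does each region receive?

North 4; South 1; East 4; West 5; Central 3

Standard divisor: 3475531 ÷ 17 = 204443.
Standard quotas: North 3.7522, South 0.8965, East 4.3410, West 4.5111, Central 3.4992.
Lower quotas: North 3, South 0, East 4, West 4, Central 3 (sum 14, leaving 3 seats).
Remainders in descending order: South 0.8965, North 0.7522, West 0.5111, Central 0.4992, East 0.3410.
Largest remainders: South, North, West receive the extra seats.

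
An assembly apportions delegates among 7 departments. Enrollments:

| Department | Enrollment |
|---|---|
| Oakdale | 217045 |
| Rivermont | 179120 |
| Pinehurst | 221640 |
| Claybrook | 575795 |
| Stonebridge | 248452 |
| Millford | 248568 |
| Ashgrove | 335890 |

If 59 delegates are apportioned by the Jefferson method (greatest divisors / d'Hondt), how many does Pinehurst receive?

6

Standard divisor 2026510/59 ≈ 34347.627; standard quotas: Oakdale 6.319, Rivermont 5.215, Pinehurst 6.453, Claybrook 16.764, Stonebridge 7.233, Millford 7.237, Ashgrove 9.779.
Rounding down gives 6, 5, 6, 16, 7, 7, 9 = 56 seats, so the divisor must be adjusted.
With modified divisor 31800: modified quotas Oakdale 6.825, Rivermont 5.633, Pinehurst 6.970, Claybrook 18.107, Stonebridge 7.813, Millford 7.817, Ashgrove 10.563.
Rounding down: Oakdale 6, Rivermont 5, Pinehurst 6, Claybrook 18, Stonebridge 7, Millford 7, Ashgrove 10 (total 59).
Pinehurst receives 6.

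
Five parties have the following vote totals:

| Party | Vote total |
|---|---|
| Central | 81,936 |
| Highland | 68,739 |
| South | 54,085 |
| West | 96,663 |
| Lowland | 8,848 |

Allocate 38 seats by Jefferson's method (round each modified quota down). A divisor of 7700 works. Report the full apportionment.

With modified divisor 7700: modified quotas Central 10.641, Highland 8.927, South 7.024, West 12.554, Lowland 1.149.
Rounding down: Central 10, Highland 8, South 7, West 12, Lowland 1 (total 38).

Central=10, Highland=8, South=7, West=12, Lowland=1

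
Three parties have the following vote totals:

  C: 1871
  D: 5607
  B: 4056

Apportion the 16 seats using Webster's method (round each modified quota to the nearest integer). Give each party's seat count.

Standard divisor 11534/16 ≈ 720.875; standard quotas: C 2.595, D 7.778, B 5.626.
Rounding to the nearest integer gives 3, 8, 6 = 17 seats, so the divisor must be adjusted.
With modified divisor 740.5: modified quotas C 2.527, D 7.572, B 5.477.
Rounding to the nearest integer: C 3, D 8, B 5 (total 16).

C: 3, D: 8, B: 5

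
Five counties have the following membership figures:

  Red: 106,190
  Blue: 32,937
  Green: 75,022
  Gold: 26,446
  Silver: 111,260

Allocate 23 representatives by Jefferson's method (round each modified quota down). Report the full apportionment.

Standard divisor 351855/23 ≈ 15298.043; standard quotas: Red 6.941, Blue 2.153, Green 4.904, Gold 1.729, Silver 7.273.
Rounding down gives 6, 2, 4, 1, 7 = 20 seats, so the divisor must be adjusted.
With modified divisor 13600: modified quotas Red 7.808, Blue 2.422, Green 5.516, Gold 1.945, Silver 8.181.
Rounding down: Red 7, Blue 2, Green 5, Gold 1, Silver 8 (total 23).

Red=7; Blue=2; Green=5; Gold=1; Silver=8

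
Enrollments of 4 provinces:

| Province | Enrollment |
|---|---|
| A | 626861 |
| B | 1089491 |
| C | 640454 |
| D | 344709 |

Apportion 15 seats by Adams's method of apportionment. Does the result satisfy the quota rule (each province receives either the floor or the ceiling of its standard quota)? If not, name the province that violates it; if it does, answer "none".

none

Standard quotas: A 3.481, B 6.049, C 3.556, D 1.914.
Adams allocation: A 3, B 6, C 4, D 2.
Every allocation lies between the lower and upper quota.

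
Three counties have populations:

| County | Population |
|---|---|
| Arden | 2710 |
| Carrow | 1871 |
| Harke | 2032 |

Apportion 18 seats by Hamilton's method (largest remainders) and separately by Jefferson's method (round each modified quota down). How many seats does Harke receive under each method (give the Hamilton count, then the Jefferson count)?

Hamilton: Arden 7, Carrow 5, Harke 6.
Jefferson: Arden 8, Carrow 5, Harke 5.
Harke gets 6 under Hamilton and 5 under Jefferson.

6 and 5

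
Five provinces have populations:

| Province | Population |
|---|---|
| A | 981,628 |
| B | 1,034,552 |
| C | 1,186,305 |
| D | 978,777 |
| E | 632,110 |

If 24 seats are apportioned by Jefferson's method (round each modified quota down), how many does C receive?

Standard divisor 4813372/24 ≈ 200557.167; standard quotas: A 4.895, B 5.158, C 5.915, D 4.880, E 3.152.
Rounding down gives 4, 5, 5, 4, 3 = 21 seats, so the divisor must be adjusted.
With modified divisor 184100: modified quotas A 5.332, B 5.620, C 6.444, D 5.317, E 3.434.
Rounding down: A 5, B 5, C 6, D 5, E 3 (total 24).
C receives 6.

6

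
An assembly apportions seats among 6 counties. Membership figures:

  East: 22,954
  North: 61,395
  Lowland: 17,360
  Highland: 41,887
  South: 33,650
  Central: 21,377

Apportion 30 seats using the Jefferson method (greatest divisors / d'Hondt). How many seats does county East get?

Standard divisor 198623/30 ≈ 6620.767; standard quotas: East 3.467, North 9.273, Lowland 2.622, Highland 6.327, South 5.082, Central 3.229.
Rounding down gives 3, 9, 2, 6, 5, 3 = 28 seats, so the divisor must be adjusted.
With modified divisor 5900: modified quotas East 3.891, North 10.406, Lowland 2.942, Highland 7.099, South 5.703, Central 3.623.
Rounding down: East 3, North 10, Lowland 2, Highland 7, South 5, Central 3 (total 30).
East receives 3.

3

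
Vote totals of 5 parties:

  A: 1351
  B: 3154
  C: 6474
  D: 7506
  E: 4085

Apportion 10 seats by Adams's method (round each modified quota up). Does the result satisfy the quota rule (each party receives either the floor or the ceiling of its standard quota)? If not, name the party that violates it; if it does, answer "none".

none

Standard quotas: A 0.599, B 1.397, C 2.868, D 3.326, E 1.810.
Adams allocation: A 1, B 1, C 3, D 3, E 2.
Every allocation lies between the lower and upper quota.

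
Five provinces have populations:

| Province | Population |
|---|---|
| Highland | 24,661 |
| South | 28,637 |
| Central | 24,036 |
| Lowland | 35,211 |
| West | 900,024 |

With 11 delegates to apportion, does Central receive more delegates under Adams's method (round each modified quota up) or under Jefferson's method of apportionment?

Adams: Highland 1, South 1, Central 1, Lowland 1, West 7.
Jefferson: Highland 0, South 0, Central 0, Lowland 0, West 11.
Central gets 1 under Adams and 0 under Jefferson.

Adams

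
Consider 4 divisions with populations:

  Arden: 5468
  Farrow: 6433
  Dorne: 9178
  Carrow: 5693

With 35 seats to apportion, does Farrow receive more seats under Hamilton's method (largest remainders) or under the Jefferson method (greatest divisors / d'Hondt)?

Jefferson

Hamilton: Arden 7, Farrow 8, Dorne 12, Carrow 8.
Jefferson: Arden 7, Farrow 9, Dorne 12, Carrow 7.
Farrow gets 8 under Hamilton and 9 under Jefferson.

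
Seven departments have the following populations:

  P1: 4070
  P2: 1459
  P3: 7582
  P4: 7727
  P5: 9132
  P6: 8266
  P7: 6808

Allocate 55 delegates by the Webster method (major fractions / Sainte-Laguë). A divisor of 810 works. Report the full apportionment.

P1=5, P2=2, P3=9, P4=10, P5=11, P6=10, P7=8

With modified divisor 810: modified quotas P1 5.025, P2 1.801, P3 9.360, P4 9.540, P5 11.274, P6 10.205, P7 8.405.
Rounding to the nearest integer: P1 5, P2 2, P3 9, P4 10, P5 11, P6 10, P7 8 (total 55).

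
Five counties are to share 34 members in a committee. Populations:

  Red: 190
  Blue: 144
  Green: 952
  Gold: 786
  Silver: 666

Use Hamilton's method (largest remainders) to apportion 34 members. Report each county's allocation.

The standard divisor is 2738/34 ≈ 80.529.
Standard quotas: Red 2.359, Blue 1.788, Green 11.822, Gold 9.760, Silver 8.270.
Lower quotas: Red 2, Blue 1, Green 11, Gold 9, Silver 8 (sum 31, leaving 3 seats).
Remainders in descending order: Green 0.822, Blue 0.788, Gold 0.760, Red 0.359, Silver 0.270.
Largest remainders: Green, Blue, Gold receive the extra seats.

Red: 2; Blue: 2; Green: 12; Gold: 10; Silver: 8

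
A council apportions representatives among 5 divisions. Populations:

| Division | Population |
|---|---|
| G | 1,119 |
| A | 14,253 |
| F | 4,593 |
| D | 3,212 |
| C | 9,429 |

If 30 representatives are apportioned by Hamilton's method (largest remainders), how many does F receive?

Total 32606; standard divisor 32606/30 ≈ 1086.867.
Standard quotas: G 1.0296, A 13.1138, F 4.2259, D 2.9553, C 8.6754.
Lower quotas: G 1, A 13, F 4, D 2, C 8 (sum 28, leaving 2 seats).
Remainders in descending order: D 0.9553, C 0.6754, F 0.2259, A 0.1138, G 0.0296.
Largest remainders: D, C receive the extra seats.
F receives 4.

4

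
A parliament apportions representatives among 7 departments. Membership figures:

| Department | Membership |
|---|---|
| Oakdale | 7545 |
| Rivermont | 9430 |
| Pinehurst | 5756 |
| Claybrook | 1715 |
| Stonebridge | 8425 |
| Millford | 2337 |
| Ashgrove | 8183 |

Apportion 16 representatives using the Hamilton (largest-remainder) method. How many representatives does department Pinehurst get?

2

The standard divisor is 43391/16 ≈ 2711.938.
Standard quotas: Oakdale 2.7821, Rivermont 3.4772, Pinehurst 2.1225, Claybrook 0.6324, Stonebridge 3.1066, Millford 0.8617, Ashgrove 3.0174.
Lower quotas: Oakdale 2, Rivermont 3, Pinehurst 2, Claybrook 0, Stonebridge 3, Millford 0, Ashgrove 3 (sum 13, leaving 3 seats).
Remainders in descending order: Millford 0.8617, Oakdale 0.7821, Claybrook 0.6324, Rivermont 0.4772, Pinehurst 0.1225, Stonebridge 0.1066, Ashgrove 0.0174.
Largest remainders: Millford, Oakdale, Claybrook receive the extra seats.
Pinehurst receives 2.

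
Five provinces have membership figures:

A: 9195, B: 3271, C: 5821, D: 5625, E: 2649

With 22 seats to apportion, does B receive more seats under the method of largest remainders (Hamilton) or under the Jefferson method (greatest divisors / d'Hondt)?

Hamilton

Hamilton: A 7, B 3, C 5, D 5, E 2.
Jefferson: A 8, B 2, C 5, D 5, E 2.
B gets 3 under Hamilton and 2 under Jefferson.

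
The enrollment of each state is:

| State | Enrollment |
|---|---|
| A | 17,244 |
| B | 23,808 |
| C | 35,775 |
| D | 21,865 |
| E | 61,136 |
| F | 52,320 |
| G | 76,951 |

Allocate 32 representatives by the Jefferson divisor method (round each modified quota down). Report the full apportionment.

A 2, B 2, C 4, D 2, E 7, F 6, G 9

Standard divisor 289099/32 ≈ 9034.344; standard quotas: A 1.909, B 2.635, C 3.960, D 2.420, E 6.767, F 5.791, G 8.518.
Rounding down gives 1, 2, 3, 2, 6, 5, 8 = 27 seats, so the divisor must be adjusted.
With modified divisor 8200: modified quotas A 2.103, B 2.903, C 4.363, D 2.666, E 7.456, F 6.380, G 9.384.
Rounding down: A 2, B 2, C 4, D 2, E 7, F 6, G 9 (total 32).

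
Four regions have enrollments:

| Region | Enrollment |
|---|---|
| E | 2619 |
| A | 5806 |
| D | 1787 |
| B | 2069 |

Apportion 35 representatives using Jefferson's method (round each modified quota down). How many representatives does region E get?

7

Standard divisor 12281/35 ≈ 350.886; standard quotas: E 7.464, A 16.547, D 5.093, B 5.897.
Rounding down gives 7, 16, 5, 5 = 33 seats, so the divisor must be adjusted.
With modified divisor 330: modified quotas E 7.936, A 17.594, D 5.415, B 6.270.
Rounding down: E 7, A 17, D 5, B 6 (total 35).
E receives 7.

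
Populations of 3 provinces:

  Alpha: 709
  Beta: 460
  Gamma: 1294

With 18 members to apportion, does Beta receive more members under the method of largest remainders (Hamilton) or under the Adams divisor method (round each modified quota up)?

Hamilton: Alpha 5, Beta 3, Gamma 10.
Adams: Alpha 5, Beta 4, Gamma 9.
Beta gets 3 under Hamilton and 4 under Adams.

Adams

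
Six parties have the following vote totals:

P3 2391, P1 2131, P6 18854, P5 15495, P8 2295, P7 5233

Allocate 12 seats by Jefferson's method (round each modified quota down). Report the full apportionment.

P3: 0, P1: 0, P6: 6, P5: 5, P8: 0, P7: 1

Standard divisor 46399/12 ≈ 3866.583; standard quotas: P3 0.618, P1 0.551, P6 4.876, P5 4.007, P8 0.594, P7 1.353.
Rounding down gives 0, 0, 4, 4, 0, 1 = 9 seats, so the divisor must be adjusted.
With modified divisor 2900: modified quotas P3 0.824, P1 0.735, P6 6.501, P5 5.343, P8 0.791, P7 1.804.
Rounding down: P3 0, P1 0, P6 6, P5 5, P8 0, P7 1 (total 12).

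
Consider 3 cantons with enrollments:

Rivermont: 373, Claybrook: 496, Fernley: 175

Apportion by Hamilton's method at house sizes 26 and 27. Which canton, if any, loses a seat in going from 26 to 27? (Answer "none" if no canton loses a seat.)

Fernley

At 26 seats: Rivermont 9, Claybrook 12, Fernley 5.
At 27 seats: Rivermont 10, Claybrook 13, Fernley 4.
Fernley drops from 5 to 4.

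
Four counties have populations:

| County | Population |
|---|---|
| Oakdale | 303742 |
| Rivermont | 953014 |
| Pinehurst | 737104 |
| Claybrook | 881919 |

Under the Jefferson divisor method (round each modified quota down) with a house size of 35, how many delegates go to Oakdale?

3

Standard divisor 2875779/35 ≈ 82165.114; standard quotas: Oakdale 3.697, Rivermont 11.599, Pinehurst 8.971, Claybrook 10.733.
Rounding down gives 3, 11, 8, 10 = 32 seats, so the divisor must be adjusted.
With modified divisor 77700: modified quotas Oakdale 3.909, Rivermont 12.265, Pinehurst 9.487, Claybrook 11.350.
Rounding down: Oakdale 3, Rivermont 12, Pinehurst 9, Claybrook 11 (total 35).
Oakdale receives 3.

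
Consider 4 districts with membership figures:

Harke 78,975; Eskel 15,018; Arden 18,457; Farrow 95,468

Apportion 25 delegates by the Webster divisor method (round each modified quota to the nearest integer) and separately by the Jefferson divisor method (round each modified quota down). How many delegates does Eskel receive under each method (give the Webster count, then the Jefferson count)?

Webster: Harke 10, Eskel 2, Arden 2, Farrow 11.
Jefferson: Harke 10, Eskel 1, Arden 2, Farrow 12.
Eskel gets 2 under Webster and 1 under Jefferson.

2 and 1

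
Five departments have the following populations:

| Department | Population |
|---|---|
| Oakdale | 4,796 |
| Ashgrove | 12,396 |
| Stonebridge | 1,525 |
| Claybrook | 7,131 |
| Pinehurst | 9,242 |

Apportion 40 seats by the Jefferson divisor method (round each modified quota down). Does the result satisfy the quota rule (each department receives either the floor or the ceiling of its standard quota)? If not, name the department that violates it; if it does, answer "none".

Standard quotas: Oakdale 5.467, Ashgrove 14.131, Stonebridge 1.738, Claybrook 8.129, Pinehurst 10.535.
Jefferson allocation: Oakdale 5, Ashgrove 15, Stonebridge 1, Claybrook 8, Pinehurst 11.
Every allocation lies between the lower and upper quota.

none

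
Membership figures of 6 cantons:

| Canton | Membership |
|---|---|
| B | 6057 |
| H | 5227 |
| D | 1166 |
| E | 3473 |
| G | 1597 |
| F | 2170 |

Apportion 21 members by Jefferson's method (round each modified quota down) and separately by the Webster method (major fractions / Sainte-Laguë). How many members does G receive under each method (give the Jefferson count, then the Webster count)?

Jefferson: B 7, H 6, D 1, E 4, G 1, F 2.
Webster: B 6, H 6, D 1, E 4, G 2, F 2.
G gets 1 under Jefferson and 2 under Webster.

1 and 2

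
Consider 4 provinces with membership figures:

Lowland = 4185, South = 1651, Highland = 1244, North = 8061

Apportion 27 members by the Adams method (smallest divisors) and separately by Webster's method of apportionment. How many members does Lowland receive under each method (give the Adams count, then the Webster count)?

7 and 8

Adams: Lowland 7, South 3, Highland 3, North 14.
Webster: Lowland 8, South 3, Highland 2, North 14.
Lowland gets 7 under Adams and 8 under Webster.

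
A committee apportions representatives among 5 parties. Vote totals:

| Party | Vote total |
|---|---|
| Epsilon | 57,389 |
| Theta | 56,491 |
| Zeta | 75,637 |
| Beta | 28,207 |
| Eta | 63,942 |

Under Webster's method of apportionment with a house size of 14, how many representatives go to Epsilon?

Standard divisor 281666/14 ≈ 20119; standard quotas: Epsilon 2.852, Theta 2.808, Zeta 3.759, Beta 1.402, Eta 3.178.
Rounding to the nearest integer gives Epsilon 3, Theta 3, Zeta 4, Beta 1, Eta 3 — total 14, matching the house size, so no adjustment is needed.
Epsilon receives 3.

3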